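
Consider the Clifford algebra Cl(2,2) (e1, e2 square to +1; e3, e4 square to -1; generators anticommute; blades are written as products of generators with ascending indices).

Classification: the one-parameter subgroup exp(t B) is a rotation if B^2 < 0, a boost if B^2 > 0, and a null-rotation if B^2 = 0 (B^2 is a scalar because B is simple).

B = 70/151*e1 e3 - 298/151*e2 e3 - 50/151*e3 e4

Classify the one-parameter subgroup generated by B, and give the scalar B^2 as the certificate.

B^2 term by term: the squares give (70/151)^2*(e1 e3)^2 + (-298/151)^2*(e2 e3)^2 + (-50/151)^2*(e3 e4)^2 = 4900/22801*(+1) + 88804/22801*(+1) + 2500/22801*(-1) = 4 (each basis 2-blade squares to minus the product of its generators' squares); cross terms between blades sharing an index anticommute and cancel. So B^2 = 4.
Answer: boost, certificate B^2 = 4. The invariant at work: B^2 = 4 is unchanged by conjugation, hence its sign classifies the subgroup whatever basis B is written in.


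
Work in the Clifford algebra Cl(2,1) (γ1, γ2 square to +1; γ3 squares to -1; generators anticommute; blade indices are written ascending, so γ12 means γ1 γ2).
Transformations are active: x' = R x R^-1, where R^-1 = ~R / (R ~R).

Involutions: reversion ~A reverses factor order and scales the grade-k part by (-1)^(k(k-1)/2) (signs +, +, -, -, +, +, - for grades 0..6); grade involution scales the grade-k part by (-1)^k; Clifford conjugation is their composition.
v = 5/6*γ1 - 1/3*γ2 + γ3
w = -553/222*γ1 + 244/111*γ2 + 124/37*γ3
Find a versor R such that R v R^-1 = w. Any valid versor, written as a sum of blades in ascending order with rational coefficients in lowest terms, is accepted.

The midline construction: v and w both square to -7/36, so reflecting in their sum -184/111*γ1 + 69/37*γ2 + 161/37*γ3 exchanges them.
Answer: -184/111*γ1 + 69/37*γ2 + 161/37*γ3


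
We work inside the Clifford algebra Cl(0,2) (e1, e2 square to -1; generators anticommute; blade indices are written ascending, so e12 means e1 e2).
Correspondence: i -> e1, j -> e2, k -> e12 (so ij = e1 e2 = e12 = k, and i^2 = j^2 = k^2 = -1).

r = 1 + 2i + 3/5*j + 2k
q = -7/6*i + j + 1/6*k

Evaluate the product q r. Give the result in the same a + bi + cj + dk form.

In blades: q = -7/6*e1 + e2 + 1/6*e12, r = 1 + 2*e1 + 3/5*e2 + 2*e12.
Distribute q over r term by term (generator squares from the signature, products reordered to ascending indices): (-7/6*e1)*r = 7/3 - 7/6*e1 + 7/3*e2 - 7/10*e12; (e2)*r = -3/5 + 2*e1 + e2 - 2*e12; (1/6*e12)*r = -1/3 - 1/10*e1 + 1/3*e2 + 1/6*e12.
Sum: 7/5 + 11/15*e1 + 11/3*e2 - 38/15*e12; translating back through the correspondence:
Answer: 7/5 + 11/15*i + 11/3*j - 38/15*k


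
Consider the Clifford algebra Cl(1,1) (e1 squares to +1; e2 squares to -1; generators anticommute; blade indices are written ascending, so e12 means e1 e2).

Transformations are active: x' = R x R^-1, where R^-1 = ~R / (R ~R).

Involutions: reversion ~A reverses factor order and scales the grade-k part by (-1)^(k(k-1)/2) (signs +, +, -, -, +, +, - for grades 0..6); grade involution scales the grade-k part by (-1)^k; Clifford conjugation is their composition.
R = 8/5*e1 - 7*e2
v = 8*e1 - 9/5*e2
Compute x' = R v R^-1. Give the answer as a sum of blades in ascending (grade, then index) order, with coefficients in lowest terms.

~R = 8/5*e1 - 7*e2, and R ~R = -1161/25, so R^-1 = ~R / (-1161/25).
R v = 1/5 + 1328/25*e12
Answer: -9304/1161*e1 + 10799/5805*e2


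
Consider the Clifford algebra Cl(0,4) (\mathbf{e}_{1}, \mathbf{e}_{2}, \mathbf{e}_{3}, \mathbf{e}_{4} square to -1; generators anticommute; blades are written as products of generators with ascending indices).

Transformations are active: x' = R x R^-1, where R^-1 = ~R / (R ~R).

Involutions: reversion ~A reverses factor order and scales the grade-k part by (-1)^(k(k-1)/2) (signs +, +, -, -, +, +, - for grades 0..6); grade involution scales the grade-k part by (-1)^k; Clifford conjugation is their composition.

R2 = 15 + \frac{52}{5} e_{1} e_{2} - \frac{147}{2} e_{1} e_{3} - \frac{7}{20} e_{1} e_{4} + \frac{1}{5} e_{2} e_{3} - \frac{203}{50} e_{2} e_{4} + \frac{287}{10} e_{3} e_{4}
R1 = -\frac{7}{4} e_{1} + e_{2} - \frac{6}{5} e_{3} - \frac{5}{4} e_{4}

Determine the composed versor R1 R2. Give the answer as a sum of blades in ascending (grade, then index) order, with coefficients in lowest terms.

Distribute over the terms of R1 (each basis-blade product reordered to ascending indices, repeated generators contracted through their squares):
(-\frac{7}{4} e_{1}) R2 = -\frac{105}{4} e_{1} + \frac{91}{5} e_{2} - \frac{1029}{8} e_{3} - \frac{49}{80} e_{4} - \frac{7}{20} e_{1} e_{2} e_{3} + \frac{1421}{200} e_{1} e_{2} e_{4} - \frac{2009}{40} e_{1} e_{3} e_{4}
(e_{2}) R2 = \frac{52}{5} e_{1} + 15 e_{2} - \frac{1}{5} e_{3} + \frac{203}{50} e_{4} + \frac{147}{2} e_{1} e_{2} e_{3} + \frac{7}{20} e_{1} e_{2} e_{4} + \frac{287}{10} e_{2} e_{3} e_{4}
(-\frac{6}{5} e_{3}) R2 = \frac{441}{5} e_{1} - \frac{6}{25} e_{2} - 18 e_{3} + \frac{861}{25} e_{4} - \frac{312}{25} e_{1} e_{2} e_{3} - \frac{21}{50} e_{1} e_{3} e_{4} - \frac{609}{125} e_{2} e_{3} e_{4}
(-\frac{5}{4} e_{4}) R2 = \frac{7}{16} e_{1} + \frac{203}{40} e_{2} - \frac{287}{8} e_{3} - \frac{75}{4} e_{4} - 13 e_{1} e_{2} e_{4} + \frac{735}{8} e_{1} e_{3} e_{4} - \frac{1}{4} e_{2} e_{3} e_{4}
Summing the partial products and collecting blades:
Answer: \frac{5823}{80} e_{1} + \frac{7607}{200} e_{2} - \frac{1827}{10} e_{3} + \frac{1531}{80} e_{4} + \frac{6067}{100} e_{1} e_{2} e_{3} - \frac{1109}{200} e_{1} e_{2} e_{4} + \frac{4123}{100} e_{1} e_{3} e_{4} + \frac{11789}{500} e_{2} e_{3} e_{4}


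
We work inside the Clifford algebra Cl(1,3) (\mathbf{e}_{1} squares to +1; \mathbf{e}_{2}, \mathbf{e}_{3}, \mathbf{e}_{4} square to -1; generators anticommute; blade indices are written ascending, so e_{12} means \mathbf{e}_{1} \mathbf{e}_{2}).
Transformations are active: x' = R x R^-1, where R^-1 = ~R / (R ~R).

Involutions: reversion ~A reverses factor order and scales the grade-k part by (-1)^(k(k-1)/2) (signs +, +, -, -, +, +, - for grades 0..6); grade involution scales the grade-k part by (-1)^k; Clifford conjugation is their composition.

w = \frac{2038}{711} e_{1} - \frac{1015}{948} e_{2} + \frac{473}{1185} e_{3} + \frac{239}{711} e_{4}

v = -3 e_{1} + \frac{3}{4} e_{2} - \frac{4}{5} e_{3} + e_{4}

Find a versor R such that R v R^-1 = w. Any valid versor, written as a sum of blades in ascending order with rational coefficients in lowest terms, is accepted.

Reasoning: v^2 = w^2 = \frac{2719}{400} since conjugation preserves the quadratic form; R = v + w = -\frac{95}{711} e_{1} - \frac{76}{237} e_{2} - \frac{95}{237} e_{3} + \frac{950}{711} e_{4} is then valid when invertible, keeping its own part and reversing (v - w)/2.
Answer: -\frac{95}{711} e_{1} - \frac{76}{237} e_{2} - \frac{95}{237} e_{3} + \frac{950}{711} e_{4}


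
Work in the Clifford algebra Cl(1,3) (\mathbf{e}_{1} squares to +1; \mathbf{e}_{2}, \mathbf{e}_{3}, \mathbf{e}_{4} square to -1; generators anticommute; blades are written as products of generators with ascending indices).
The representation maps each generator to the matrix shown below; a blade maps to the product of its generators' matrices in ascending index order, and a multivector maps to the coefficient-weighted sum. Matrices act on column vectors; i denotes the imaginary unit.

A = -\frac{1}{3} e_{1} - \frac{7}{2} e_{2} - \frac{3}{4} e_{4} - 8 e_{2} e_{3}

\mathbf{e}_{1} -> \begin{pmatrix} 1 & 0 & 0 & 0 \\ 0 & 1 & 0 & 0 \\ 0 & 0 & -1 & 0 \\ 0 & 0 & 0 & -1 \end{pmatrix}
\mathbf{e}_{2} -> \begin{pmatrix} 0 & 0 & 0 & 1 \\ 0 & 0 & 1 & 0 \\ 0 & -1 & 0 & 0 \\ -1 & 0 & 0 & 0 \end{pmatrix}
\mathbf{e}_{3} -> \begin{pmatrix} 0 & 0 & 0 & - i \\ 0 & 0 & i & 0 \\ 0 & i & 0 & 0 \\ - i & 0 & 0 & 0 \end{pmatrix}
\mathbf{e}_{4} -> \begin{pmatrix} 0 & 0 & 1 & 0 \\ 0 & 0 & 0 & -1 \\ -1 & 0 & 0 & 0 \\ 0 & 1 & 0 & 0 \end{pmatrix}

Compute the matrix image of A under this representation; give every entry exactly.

Bivector images (products of the table entries): rho(e_{2} e_{3}) = rho(\mathbf{e}_{2})rho(\mathbf{e}_{3}) = \begin{pmatrix} - i & 0 & 0 & 0 \\ 0 & i & 0 & 0 \\ 0 & 0 & - i & 0 \\ 0 & 0 & 0 & i \end{pmatrix}.
M = (-\frac{1}{3})*rho(e_{1}) + (-\frac{7}{2})*rho(e_{2}) + (-\frac{3}{4})*rho(e_{4}) + (-8)*rho(e_{2} e_{3}), summed entrywise:
Answer: \begin{pmatrix} - \frac{1}{3} + 8 i & 0 & - \frac{3}{4} & - \frac{7}{2} \\ 0 & - \frac{1}{3} - 8 i & - \frac{7}{2} & \frac{3}{4} \\ \frac{3}{4} & \frac{7}{2} & \frac{1}{3} + 8 i & 0 \\ \frac{7}{2} & - \frac{3}{4} & 0 & \frac{1}{3} - 8 i \end{pmatrix}


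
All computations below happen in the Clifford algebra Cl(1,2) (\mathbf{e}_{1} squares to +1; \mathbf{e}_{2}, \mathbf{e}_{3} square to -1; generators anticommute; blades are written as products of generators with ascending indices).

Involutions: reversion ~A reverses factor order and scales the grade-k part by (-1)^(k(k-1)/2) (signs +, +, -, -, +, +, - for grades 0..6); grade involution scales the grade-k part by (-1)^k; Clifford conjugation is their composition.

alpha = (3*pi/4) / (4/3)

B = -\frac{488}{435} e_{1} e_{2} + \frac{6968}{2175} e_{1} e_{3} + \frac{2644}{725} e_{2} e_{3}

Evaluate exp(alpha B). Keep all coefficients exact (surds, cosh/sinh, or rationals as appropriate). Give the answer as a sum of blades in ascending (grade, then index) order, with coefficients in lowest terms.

B^2 term by term: the squares give (-\frac{488}{435})^2*(e_{1} e_{2})^2 + (\frac{6968}{2175})^2*(e_{1} e_{3})^2 + (\frac{2644}{725})^2*(e_{2} e_{3})^2 = \frac{238144}{189225}*(+1) + \frac{48553024}{4730625}*(+1) + \frac{6990736}{525625}*(-1) = -\frac{16}{9} (each basis 2-blade squares to minus the product of its generators' squares); cross terms between blades sharing an index anticommute and cancel. So B^2 = -\frac{16}{9}.
B^2 = -\frac{16}{9} — B^2 < 0, so the exponential closes trigonometrically: l = \frac{4}{3}, alpha*l = \frac{3 \pi}{4}, so exp(alpha B) = cos(\frac{3 \pi}{4}) + (sin(\frac{3 \pi}{4})/(\frac{4}{3}))*B = - \frac{\sqrt{2}}{2} + (\frac{3 \sqrt{2}}{8})*B.
Answer: - \frac{\sqrt{2}}{2} - \frac{61 \sqrt{2}}{145} e_{1} e_{2} + \frac{871 \sqrt{2}}{725} e_{1} e_{3} + \frac{1983 \sqrt{2}}{1450} e_{2} e_{3}


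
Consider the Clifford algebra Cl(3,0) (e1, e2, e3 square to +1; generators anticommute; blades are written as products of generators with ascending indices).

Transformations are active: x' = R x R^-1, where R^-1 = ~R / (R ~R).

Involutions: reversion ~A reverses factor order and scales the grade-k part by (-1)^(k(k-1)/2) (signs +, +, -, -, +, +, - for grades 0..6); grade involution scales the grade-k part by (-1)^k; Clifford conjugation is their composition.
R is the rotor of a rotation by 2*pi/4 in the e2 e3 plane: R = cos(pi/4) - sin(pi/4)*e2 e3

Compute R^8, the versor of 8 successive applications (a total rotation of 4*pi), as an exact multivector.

Half-angle bookkeeping: 8 applications in e2 e3 add up to rotor phase 8*pi/4 = 2*pi, so R^8 = cos(2*pi) - sin(2*pi)*e2 e3.
cos(2*pi) = 1 and sin(2*pi) = 0, so R^8 = 1. The total rotation 4*pi is 2 full turns, so every vector returns to itself, yet the rotor is +1, back on the identity sheet (an even number of 2*pi turns).
Answer: 1


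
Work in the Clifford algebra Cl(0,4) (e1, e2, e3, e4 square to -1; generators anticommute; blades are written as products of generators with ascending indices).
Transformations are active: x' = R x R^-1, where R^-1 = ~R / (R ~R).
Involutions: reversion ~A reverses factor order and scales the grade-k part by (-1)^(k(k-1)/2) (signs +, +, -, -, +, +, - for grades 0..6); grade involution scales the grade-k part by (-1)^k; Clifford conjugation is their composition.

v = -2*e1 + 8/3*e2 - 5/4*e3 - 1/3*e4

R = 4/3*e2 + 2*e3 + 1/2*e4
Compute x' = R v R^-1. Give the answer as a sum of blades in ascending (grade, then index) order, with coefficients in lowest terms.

~R = 4/3*e2 + 2*e3 + 1/2*e4, and R ~R = -217/36, so R^-1 = ~R / (-217/36).
R v = -8/9 + 8/3*e1 e2 + 4*e1 e3 + e1 e4 - 7*e2 e3 - 16/9*e2 e4 - 1/24*e3 e4
Answer: 2*e1 - 1480/651*e2 + 1597/868*e3 + 313/651*e4


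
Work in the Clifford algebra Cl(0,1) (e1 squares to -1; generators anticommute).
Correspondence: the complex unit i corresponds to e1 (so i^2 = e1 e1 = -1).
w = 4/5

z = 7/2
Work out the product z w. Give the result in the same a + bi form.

In blades: z = 7/2, w = 4/5.
Distribute z over w term by term (generator squares from the signature, products reordered to ascending indices): (7/2)*w = 14/5.
Sum: 14/5; translating back through the correspondence:
Answer: 14/5


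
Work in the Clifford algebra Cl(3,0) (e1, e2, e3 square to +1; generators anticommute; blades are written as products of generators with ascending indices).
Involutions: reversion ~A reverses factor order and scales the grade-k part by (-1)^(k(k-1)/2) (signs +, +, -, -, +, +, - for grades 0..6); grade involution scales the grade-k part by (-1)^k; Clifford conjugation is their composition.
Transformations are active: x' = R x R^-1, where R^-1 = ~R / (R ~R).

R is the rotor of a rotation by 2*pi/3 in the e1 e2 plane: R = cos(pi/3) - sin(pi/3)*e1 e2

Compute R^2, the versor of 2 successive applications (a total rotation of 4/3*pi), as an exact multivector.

Rotor phase runs at HALF the rotation angle; powers of one rotor simply add phase, so after 2 steps in e1 e2 the phase is 2*pi/3 = 2*pi/3 and R^2 = cos(2*pi/3) - sin(2*pi/3)*e1 e2.
cos(2*pi/3) = -1/2 and sin(2*pi/3) = sqrt(3)/2, so R^2 = -1/2 - sqrt(3)/2*e1 e2. The net rotation is 4/3*pi; the rotor keeps the half-angle phase exactly.
Answer: -1/2 - sqrt(3)/2*e1 e2


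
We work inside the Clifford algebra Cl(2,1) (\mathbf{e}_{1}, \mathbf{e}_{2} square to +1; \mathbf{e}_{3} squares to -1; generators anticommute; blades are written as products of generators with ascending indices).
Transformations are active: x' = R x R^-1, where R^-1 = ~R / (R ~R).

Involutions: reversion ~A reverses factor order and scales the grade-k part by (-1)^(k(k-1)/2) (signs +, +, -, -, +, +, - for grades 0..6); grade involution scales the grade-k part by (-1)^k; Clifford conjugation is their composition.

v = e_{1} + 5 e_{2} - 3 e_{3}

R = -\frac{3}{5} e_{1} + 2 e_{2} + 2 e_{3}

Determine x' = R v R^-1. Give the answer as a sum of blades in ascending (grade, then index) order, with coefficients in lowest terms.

~R = -\frac{3}{5} e_{1} + 2 e_{2} + 2 e_{3}, and R ~R = \frac{9}{25}, so R^-1 = ~R / (\frac{9}{25}).
R v = \frac{77}{5} - 5 e_{1} e_{2} - \frac{1}{5} e_{1} e_{3} - 16 e_{2} e_{3}
Answer: -\frac{157}{3} e_{1} + \frac{1495}{9} e_{2} + \frac{1567}{9} e_{3}


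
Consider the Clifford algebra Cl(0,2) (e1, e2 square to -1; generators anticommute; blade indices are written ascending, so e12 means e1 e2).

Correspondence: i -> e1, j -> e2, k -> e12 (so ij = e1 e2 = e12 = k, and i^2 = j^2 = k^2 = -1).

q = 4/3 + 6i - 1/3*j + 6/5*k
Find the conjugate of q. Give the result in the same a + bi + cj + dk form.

In blades: q = 4/3 + 6*e1 - 1/3*e2 + 6/5*e12.
Conjugation here is Clifford conjugation: the scalar is fixed and the grade-1 and grade-2 blades all flip sign, giving 4/3 - 6*e1 + 1/3*e2 - 6/5*e12; translating back:
Answer: 4/3 - 6i + 1/3*j - 6/5*k


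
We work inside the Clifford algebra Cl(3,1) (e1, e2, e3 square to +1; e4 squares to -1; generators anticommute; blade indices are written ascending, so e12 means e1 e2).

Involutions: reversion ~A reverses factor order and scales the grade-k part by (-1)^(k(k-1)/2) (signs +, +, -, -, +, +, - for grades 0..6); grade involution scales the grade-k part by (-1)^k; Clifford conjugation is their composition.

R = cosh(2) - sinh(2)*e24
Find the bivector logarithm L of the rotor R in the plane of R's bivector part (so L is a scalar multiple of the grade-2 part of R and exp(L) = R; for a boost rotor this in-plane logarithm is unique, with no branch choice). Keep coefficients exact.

The scalar part of R is cosh(2), so cosh pins the rapidity up to sign — the sign comes from the bivector part; dividing that part by sinh of the rapidity yields the plane, and the in-plane L = rapidity * plane is unique because the two sign choices cancel.
Concretely: cosh(rapidity) = cosh(2) gives rapidity = ±2, and since rapidity/sinh(rapidity) is even the sign is immaterial: L = (rapidity/sinh(rapidity)) * <R>_2 = (2/sinh(2)) * <R>_2.
Answer: -2*e24


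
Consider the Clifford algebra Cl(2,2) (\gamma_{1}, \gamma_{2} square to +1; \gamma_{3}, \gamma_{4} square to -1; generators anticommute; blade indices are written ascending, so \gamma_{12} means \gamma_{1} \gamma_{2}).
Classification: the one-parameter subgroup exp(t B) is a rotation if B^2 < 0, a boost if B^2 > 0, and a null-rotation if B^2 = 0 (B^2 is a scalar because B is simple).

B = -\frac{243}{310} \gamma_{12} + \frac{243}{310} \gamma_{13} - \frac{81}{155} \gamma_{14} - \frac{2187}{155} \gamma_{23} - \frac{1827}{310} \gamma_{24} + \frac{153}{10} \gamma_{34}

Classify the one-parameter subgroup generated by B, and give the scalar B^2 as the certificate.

B^2 term by term: the squares give (-\frac{243}{310})^2*(\gamma_{12})^2 + (\frac{243}{310})^2*(\gamma_{13})^2 + (-\frac{81}{155})^2*(\gamma_{14})^2 + (-\frac{2187}{155})^2*(\gamma_{23})^2 + (-\frac{1827}{310})^2*(\gamma_{24})^2 + (\frac{153}{10})^2*(\gamma_{34})^2 = \frac{59049}{96100}*(-1) + \frac{59049}{96100}*(+1) + \frac{6561}{24025}*(+1) + \frac{4782969}{24025}*(+1) + \frac{3337929}{96100}*(+1) + \frac{23409}{100}*(-1) = 0 (each basis 2-blade squares to minus the product of its generators' squares); cross terms between blades sharing an index anticommute and cancel; the commuting (index-disjoint) pairs give grade-4 terms 2*c*c'*(blade product), which cancel blade by blade — \gamma_{1234}: -\frac{37179}{1550} + \frac{443961}{48050} + \frac{354294}{24025} = 0 — confirming B is simple. So B^2 = 0.
Answer: null-rotation, certificate B^2 = 0. No conjugation can change B^2 = 0; the sign gives the class.


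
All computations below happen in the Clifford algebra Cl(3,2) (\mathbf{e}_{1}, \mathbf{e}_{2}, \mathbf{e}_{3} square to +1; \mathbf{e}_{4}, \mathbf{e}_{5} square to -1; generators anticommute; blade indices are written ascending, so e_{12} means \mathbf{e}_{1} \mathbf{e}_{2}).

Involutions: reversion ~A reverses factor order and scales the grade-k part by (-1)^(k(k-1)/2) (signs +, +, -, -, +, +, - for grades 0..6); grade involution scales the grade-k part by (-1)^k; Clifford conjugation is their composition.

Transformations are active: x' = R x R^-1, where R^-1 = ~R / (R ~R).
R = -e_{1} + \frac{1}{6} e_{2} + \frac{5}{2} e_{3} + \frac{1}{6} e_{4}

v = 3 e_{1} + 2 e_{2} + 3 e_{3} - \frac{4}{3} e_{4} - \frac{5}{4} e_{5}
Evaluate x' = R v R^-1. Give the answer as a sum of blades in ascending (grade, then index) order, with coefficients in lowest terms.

~R = -e_{1} + \frac{1}{6} e_{2} + \frac{5}{2} e_{3} + \frac{1}{6} e_{4}, and R ~R = \frac{29}{4}, so R^-1 = ~R / (\frac{29}{4}).
R v = \frac{91}{18} - \frac{5}{2} e_{12} - \frac{21}{2} e_{13} + \frac{5}{6} e_{14} + \frac{5}{4} e_{15} - \frac{9}{2} e_{23} - \frac{5}{9} e_{24} - \frac{5}{24} e_{25} - \frac{23}{6} e_{34} - \frac{25}{8} e_{35} - \frac{5}{24} e_{45}
Answer: -\frac{1147}{261} e_{1} - \frac{1384}{783} e_{2} + \frac{127}{261} e_{3} + \frac{1226}{783} e_{4} + \frac{5}{4} e_{5}


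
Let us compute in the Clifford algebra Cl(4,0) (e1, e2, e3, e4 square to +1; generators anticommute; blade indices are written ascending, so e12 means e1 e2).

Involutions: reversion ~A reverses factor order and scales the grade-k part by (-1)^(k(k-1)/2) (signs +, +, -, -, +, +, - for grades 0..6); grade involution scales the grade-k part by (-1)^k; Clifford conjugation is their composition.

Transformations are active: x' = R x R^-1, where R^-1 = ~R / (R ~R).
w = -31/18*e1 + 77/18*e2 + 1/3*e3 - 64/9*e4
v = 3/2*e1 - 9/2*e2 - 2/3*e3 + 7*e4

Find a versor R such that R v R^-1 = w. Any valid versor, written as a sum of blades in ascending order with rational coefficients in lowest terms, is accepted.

A norm check does it: q(v) = q(w) = 1295/18, hence R = v + w = -2/9*e1 - 2/9*e2 - 1/3*e3 - 1/9*e4 realises the map — parallel part kept, (v - w)/2 negated, v carried to w.
Answer: -2/9*e1 - 2/9*e2 - 1/3*e3 - 1/9*e4


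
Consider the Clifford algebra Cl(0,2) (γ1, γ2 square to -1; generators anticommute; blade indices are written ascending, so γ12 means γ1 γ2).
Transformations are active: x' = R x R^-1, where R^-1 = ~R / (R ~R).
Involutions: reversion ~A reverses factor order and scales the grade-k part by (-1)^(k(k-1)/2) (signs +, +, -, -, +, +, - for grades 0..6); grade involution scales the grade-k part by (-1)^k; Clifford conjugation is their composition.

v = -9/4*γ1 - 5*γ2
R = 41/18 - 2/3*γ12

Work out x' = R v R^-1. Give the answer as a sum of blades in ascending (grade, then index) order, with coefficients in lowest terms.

~R = 41/18 + 2/3*γ12, and R ~R = 1825/324, so R^-1 = ~R / (1825/324).
R v = -203/24*γ1 - 89/9*γ2
Answer: -33513/7300*γ1 - 5471/1825*γ2


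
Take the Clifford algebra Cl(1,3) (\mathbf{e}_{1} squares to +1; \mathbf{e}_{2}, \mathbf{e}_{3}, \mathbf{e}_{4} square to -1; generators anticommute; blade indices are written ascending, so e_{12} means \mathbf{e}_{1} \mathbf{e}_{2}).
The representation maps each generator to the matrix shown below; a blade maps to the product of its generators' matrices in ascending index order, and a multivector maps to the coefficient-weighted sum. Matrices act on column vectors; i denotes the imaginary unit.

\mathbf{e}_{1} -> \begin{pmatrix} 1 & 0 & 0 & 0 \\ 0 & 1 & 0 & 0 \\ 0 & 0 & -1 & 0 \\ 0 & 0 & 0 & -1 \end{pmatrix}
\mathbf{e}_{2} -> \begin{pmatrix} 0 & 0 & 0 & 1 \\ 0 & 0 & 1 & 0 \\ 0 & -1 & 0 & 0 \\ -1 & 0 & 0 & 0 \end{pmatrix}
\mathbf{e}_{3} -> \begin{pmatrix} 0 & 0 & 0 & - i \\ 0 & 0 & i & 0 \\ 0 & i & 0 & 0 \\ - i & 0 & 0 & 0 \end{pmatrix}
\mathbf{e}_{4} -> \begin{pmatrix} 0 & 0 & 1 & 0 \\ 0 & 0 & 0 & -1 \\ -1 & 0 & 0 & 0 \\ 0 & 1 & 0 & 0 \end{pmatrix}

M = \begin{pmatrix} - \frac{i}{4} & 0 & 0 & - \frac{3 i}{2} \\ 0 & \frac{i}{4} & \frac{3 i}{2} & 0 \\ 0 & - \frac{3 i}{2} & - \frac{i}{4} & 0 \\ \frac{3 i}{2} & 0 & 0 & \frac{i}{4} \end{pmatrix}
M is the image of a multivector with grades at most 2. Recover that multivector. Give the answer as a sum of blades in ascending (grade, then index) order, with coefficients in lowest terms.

Method: the blade images are trace-orthogonal — tr(rho(e_A) rho(e_B)^-1) = 4 if A = B and 0 otherwise — and rho(e_A)^-1 = (e_A)^2 * rho(e_A) with (e_A)^2 = +1 or -1, so the coefficient of e_A in the preimage is (e_A)^2 * tr(M rho(e_A))/4.
Nonzero projections over blades of grade <= 2: e_{13}: (e_{13})^2 = +1, tr(M rho(e_{13})) = 6, coefficient \frac{3}{2}; e_{23}: (e_{23})^2 = -1, tr(M rho(e_{23})) = -1, coefficient \frac{1}{4}. Every other blade of grade <= 2 projects to 0.
Answer: \frac{3}{2} e_{13} + \frac{1}{4} e_{23}


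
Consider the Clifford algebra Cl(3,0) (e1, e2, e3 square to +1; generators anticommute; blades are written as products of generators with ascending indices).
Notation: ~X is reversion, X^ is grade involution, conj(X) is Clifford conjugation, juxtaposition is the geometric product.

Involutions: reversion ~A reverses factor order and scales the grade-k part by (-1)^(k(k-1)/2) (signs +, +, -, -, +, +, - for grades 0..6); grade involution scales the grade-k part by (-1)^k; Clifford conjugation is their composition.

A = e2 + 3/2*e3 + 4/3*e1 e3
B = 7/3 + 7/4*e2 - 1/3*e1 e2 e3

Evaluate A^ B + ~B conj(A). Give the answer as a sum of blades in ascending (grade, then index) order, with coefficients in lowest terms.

first term: -7/4 - 25/9*e2 - 7/2*e3 + 1/2*e1 e2 + 25/9*e1 e3 + 21/8*e2 e3 - 7/3*e1 e2 e3
second term: -7/4 - 25/9*e2 - 7/2*e3 - 1/2*e1 e2 - 25/9*e1 e3 - 21/8*e2 e3 + 7/3*e1 e2 e3
Answer: -7/2 - 50/9*e2 - 7*e3


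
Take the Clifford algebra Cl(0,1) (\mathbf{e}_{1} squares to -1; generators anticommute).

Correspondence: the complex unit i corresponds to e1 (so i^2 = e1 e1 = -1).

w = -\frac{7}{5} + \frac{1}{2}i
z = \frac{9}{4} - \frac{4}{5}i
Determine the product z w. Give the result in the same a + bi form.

In blades: z = \frac{9}{4} - \frac{4}{5} e_{1}, w = -\frac{7}{5} + \frac{1}{2} e_{1}.
Distribute z over w term by term (generator squares from the signature, products reordered to ascending indices): (\frac{9}{4})*w = -\frac{63}{20} + \frac{9}{8} e_{1}; (-\frac{4}{5} e_{1})*w = \frac{2}{5} + \frac{28}{25} e_{1}.
Sum: -\frac{11}{4} + \frac{449}{200} e_{1}; translating back through the correspondence:
Answer: -\frac{11}{4} + \frac{449}{200}i


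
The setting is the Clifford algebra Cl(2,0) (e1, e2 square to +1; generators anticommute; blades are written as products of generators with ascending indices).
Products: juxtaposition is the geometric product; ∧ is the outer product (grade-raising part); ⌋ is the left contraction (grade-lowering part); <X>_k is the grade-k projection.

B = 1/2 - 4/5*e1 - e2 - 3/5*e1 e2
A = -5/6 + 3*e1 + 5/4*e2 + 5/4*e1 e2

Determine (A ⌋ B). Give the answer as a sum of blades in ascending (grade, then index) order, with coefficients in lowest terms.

step 1: -199/60 + 17/12*e1 - 29/30*e2 + 1/2*e1 e2
Answer: -199/60 + 17/12*e1 - 29/30*e2 + 1/2*e1 e2


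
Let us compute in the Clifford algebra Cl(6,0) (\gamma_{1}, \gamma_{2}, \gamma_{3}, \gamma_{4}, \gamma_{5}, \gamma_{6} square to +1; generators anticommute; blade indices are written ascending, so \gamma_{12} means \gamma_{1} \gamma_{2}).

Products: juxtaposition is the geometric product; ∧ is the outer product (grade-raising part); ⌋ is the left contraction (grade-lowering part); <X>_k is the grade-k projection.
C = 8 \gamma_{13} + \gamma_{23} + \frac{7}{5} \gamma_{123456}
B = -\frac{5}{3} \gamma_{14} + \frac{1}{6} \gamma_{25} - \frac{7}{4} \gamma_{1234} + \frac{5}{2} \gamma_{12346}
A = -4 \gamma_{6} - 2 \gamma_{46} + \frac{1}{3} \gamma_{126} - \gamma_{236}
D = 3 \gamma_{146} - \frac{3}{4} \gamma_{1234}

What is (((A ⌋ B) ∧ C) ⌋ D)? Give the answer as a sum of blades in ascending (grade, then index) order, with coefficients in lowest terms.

step 1: \frac{5}{2} \gamma_{14} - \frac{5}{6} \gamma_{34} + 5 \gamma_{123} - 10 \gamma_{1234}
step 2: \frac{5}{2} \gamma_{1234}
step 3: -\frac{15}{8}
Answer: -\frac{15}{8}


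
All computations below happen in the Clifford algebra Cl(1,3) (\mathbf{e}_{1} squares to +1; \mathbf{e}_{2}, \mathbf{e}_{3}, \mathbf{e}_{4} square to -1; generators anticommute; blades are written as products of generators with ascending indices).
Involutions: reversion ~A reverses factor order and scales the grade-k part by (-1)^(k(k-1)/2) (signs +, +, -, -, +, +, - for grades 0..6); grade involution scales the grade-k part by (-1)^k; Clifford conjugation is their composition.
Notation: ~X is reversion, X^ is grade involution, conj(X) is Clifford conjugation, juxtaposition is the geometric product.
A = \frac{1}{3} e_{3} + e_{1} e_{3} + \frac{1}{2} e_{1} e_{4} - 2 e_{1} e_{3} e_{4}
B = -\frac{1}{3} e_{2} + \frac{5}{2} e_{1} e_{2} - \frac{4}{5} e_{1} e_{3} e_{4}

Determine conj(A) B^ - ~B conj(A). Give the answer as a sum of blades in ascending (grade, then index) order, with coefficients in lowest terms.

first term: \frac{8}{5} + \frac{2}{5} e_{3} - \frac{4}{5} e_{4} - \frac{4}{15} e_{1} e_{4} - \frac{43}{18} e_{2} e_{3} - \frac{5}{4} e_{2} e_{4} - \frac{1}{2} e_{1} e_{2} e_{3} + \frac{1}{6} e_{1} e_{2} e_{4} - 5 e_{2} e_{3} e_{4} - \frac{2}{3} e_{1} e_{2} e_{3} e_{4}
second term: \frac{8}{5} + \frac{2}{5} e_{3} - \frac{4}{5} e_{4} - \frac{4}{15} e_{1} e_{4} - \frac{43}{18} e_{2} e_{3} - \frac{5}{4} e_{2} e_{4} + \frac{1}{2} e_{1} e_{2} e_{3} - \frac{1}{6} e_{1} e_{2} e_{4} - 5 e_{2} e_{3} e_{4} - \frac{2}{3} e_{1} e_{2} e_{3} e_{4}
Answer: -e_{1} e_{2} e_{3} + \frac{1}{3} e_{1} e_{2} e_{4}


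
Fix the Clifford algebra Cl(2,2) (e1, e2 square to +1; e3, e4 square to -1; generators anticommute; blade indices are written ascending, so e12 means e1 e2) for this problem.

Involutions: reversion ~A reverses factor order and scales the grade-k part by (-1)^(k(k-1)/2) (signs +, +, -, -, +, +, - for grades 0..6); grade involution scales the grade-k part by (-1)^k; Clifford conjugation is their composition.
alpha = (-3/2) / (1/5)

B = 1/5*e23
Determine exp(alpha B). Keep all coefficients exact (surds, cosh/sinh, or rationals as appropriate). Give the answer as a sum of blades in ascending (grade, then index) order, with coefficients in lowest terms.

B^2 = (1/5)^2*(e23)^2 = 1/25*(+1) = 1/25 (a basis 2-blade squares to minus the product of its generators' squares).
B^2 = 1/25 — the positive square puts this in the hyperbolic regime; l = 1/5, alpha*l = -3/2, so exp(alpha B) = cosh(-3/2) + (sinh(-3/2)/(1/5))*B = cosh(3/2) + (-5*sinh(3/2))*B.
Answer: cosh(3/2) - sinh(3/2)*e23


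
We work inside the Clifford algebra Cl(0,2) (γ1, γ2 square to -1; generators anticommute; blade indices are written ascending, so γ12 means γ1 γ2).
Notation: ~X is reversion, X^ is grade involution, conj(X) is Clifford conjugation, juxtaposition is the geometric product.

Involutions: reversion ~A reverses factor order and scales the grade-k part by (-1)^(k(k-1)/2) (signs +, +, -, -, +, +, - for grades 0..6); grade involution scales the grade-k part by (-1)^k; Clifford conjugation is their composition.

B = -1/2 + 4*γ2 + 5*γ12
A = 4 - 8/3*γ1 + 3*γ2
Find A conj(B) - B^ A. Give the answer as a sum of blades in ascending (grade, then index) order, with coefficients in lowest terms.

first term: 10 - 41/3*γ1 - 185/6*γ2 - 28/3*γ12
second term: 10 - 41/3*γ1 - 185/6*γ2 + 28/3*γ12
Answer: -56/3*γ12


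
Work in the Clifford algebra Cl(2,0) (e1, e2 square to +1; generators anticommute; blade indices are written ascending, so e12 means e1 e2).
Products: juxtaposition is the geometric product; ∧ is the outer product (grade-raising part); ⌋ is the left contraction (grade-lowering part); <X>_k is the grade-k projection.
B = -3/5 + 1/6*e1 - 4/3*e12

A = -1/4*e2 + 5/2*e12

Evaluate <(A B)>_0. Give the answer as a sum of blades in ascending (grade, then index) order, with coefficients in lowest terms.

step 1: 10/3 - 1/3*e1 - 4/15*e2 - 35/24*e12
step 2: 10/3
Answer: 10/3


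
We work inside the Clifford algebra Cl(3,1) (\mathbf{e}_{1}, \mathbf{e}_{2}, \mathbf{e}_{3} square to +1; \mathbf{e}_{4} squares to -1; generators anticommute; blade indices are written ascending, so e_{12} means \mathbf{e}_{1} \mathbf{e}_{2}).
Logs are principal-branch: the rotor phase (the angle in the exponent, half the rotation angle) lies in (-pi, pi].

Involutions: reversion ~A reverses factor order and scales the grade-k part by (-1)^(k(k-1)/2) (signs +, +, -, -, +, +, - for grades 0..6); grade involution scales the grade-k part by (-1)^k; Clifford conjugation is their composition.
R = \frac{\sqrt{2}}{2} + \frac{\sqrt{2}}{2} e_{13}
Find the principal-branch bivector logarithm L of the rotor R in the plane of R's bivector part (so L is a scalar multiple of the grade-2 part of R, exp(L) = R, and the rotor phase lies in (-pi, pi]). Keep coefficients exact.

The scalar part of R is \frac{\sqrt{2}}{2}, and that scalar determines the rotor phase on the principal branch; recovering the unit plane as bivector-part over sine of the phase gives L = phase * plane.
Concretely: cos(phase) = \frac{\sqrt{2}}{2} gives phase = ±\frac{\pi}{4}, and since phase/sin(phase) is even the sign is immaterial: L = (phase/sin(phase)) * <R>_2 = (\frac{\sqrt{2} \pi}{4}) * <R>_2.
Answer: \frac{\pi}{4} e_{13}


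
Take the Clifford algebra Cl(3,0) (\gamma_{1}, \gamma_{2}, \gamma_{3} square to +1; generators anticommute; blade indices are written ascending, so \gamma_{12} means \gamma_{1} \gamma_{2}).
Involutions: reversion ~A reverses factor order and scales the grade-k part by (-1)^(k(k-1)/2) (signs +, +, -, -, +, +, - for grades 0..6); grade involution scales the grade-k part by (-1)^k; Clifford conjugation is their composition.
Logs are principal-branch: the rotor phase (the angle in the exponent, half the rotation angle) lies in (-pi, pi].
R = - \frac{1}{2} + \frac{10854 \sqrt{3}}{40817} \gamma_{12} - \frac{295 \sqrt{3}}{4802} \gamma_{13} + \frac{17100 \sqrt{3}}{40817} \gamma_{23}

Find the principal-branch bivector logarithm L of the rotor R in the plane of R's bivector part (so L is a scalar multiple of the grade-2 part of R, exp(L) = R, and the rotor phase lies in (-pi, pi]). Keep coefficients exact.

The scalar part of R is - \frac{1}{2}, so the principal-branch rotor phase is pinned; divide the bivector part by its sine to get the unit plane — L is the phase times that plane.
Concretely: cos(phase) = - \frac{1}{2} gives phase = ±\frac{2 \pi}{3}, and since phase/sin(phase) is even the sign is immaterial: L = (phase/sin(phase)) * <R>_2 = (\frac{4 \sqrt{3} \pi}{9}) * <R>_2.
Answer: \frac{14472 \pi}{40817} \gamma_{12} - \frac{590 \pi}{7203} \gamma_{13} + \frac{22800 \pi}{40817} \gamma_{23}


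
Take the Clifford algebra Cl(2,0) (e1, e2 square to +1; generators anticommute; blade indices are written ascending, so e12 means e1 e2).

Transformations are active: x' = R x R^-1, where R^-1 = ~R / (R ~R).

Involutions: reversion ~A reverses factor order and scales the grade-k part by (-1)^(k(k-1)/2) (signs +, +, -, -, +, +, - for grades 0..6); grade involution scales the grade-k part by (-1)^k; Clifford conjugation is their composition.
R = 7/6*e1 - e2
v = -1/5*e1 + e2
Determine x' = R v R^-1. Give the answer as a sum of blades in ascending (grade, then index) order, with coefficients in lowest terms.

~R = 7/6*e1 - e2, and R ~R = 85/36, so R^-1 = ~R / (85/36).
R v = -37/30 + 29/30*e12
Answer: -433/425*e1 + 19/425*e2


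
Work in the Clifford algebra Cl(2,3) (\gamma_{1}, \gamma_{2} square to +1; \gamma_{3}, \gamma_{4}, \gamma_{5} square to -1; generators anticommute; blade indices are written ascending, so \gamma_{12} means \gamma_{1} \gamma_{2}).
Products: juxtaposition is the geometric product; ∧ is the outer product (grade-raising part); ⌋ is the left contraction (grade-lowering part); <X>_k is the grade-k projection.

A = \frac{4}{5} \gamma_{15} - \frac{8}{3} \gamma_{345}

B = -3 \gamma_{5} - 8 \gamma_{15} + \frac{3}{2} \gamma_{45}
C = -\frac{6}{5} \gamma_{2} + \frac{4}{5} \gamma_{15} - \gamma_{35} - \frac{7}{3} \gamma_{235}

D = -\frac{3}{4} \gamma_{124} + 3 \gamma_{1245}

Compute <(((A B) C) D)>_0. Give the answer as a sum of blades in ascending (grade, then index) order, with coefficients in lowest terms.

step 1: -\frac{32}{5} + \frac{12}{5} \gamma_{1} + 4 \gamma_{3} + \frac{6}{5} \gamma_{14} - 8 \gamma_{34} + \frac{64}{3} \gamma_{134}
step 2: \frac{192}{25} \gamma_{2} + \frac{148}{25} \gamma_{5} - \frac{72}{25} \gamma_{12} - \frac{128}{25} \gamma_{15} + \frac{24}{5} \gamma_{23} - \frac{28}{3} \gamma_{25} + \frac{32}{5} \gamma_{35} + \frac{176}{25} \gamma_{45} + \frac{36}{25} \gamma_{124} - \frac{28}{5} \gamma_{135} - \frac{64}{3} \gamma_{145} + \frac{48}{5} \gamma_{234} + \frac{224}{15} \gamma_{235} + \frac{56}{3} \gamma_{245} + \frac{256}{15} \gamma_{345} - \frac{128}{5} \gamma_{1234} - \frac{28}{5} \gamma_{1235} - \frac{448}{9} \gamma_{1245} - \frac{26}{5} \gamma_{1345} - \frac{14}{5} \gamma_{12345}
step 3: -\frac{11281}{75} + 56 \gamma_{1} + 64 \gamma_{2} + \frac{54}{5} \gamma_{3} - \frac{54}{25} \gamma_{4} - \frac{2476}{75} \gamma_{5} - \frac{528}{25} \gamma_{12} - \frac{36}{5} \gamma_{13} + \frac{844}{25} \gamma_{14} + 14 \gamma_{15} + \frac{78}{5} \gamma_{23} - \frac{384}{25} \gamma_{24} + 16 \gamma_{25} + \frac{84}{5} \gamma_{34} - \frac{789}{10} \gamma_{35} + \frac{216}{25} \gamma_{45} - \frac{256}{5} \gamma_{123} + \frac{444}{25} \gamma_{124} - \frac{132}{25} \gamma_{125} - \frac{206}{5} \gamma_{134} + \frac{144}{5} \gamma_{135} - \frac{401}{25} \gamma_{145} - \frac{84}{5} \gamma_{234} + \frac{39}{10} \gamma_{235} - \frac{96}{25} \gamma_{245} + \frac{21}{5} \gamma_{345} + \frac{96}{5} \gamma_{1234} - \frac{64}{5} \gamma_{1235} + \frac{111}{25} \gamma_{1245} - \frac{128}{5} \gamma_{1345} - \frac{21}{5} \gamma_{2345} + \frac{24}{5} \gamma_{12345}
step 4: -\frac{11281}{75}
Answer: -\frac{11281}{75}


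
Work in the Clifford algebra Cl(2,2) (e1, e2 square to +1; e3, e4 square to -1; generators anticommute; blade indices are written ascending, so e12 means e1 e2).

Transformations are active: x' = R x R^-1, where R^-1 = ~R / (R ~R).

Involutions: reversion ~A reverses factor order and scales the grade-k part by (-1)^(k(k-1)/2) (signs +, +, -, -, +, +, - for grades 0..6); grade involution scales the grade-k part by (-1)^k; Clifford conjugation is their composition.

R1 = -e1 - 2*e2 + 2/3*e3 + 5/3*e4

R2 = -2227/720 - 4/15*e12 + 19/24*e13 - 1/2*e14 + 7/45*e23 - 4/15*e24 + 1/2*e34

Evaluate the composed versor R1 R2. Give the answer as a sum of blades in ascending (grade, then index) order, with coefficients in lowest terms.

Distribute over the terms of R1 (each basis-blade product reordered to ascending indices, repeated generators contracted through their squares):
(-e1) R2 = 2227/720*e1 + 4/15*e2 - 19/24*e3 + 1/2*e4 - 7/45*e123 + 4/15*e124 - 1/2*e134
(-2*e2) R2 = -8/15*e1 + 2227/360*e2 - 14/45*e3 + 8/15*e4 + 19/12*e123 - e124 - e234
(2/3*e3) R2 = 19/36*e1 + 14/135*e2 - 2227/1080*e3 - 1/3*e4 - 8/45*e123 + 1/3*e134 + 8/45*e234
(5/3*e4) R2 = -5/6*e1 - 4/9*e2 + 5/6*e3 - 2227/432*e4 - 4/9*e124 + 95/72*e134 + 7/27*e234
Summing the partial products and collecting blades:
Answer: 541/240*e1 + 6601/1080*e2 - 1259/540*e3 - 9623/2160*e4 + 5/4*e123 - 53/45*e124 + 83/72*e134 - 76/135*e234


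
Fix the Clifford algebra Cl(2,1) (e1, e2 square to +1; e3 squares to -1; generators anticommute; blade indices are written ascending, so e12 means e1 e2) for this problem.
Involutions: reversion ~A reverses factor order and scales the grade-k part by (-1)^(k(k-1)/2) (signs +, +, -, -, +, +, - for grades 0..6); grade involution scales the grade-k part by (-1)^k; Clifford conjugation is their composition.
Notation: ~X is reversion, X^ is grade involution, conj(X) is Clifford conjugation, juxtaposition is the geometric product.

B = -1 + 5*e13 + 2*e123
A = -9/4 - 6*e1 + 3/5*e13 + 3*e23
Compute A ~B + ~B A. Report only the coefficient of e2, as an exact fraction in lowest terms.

first term: -3/4 + 6/5*e2 + 30*e3 + 15*e12 + 213/20*e13 + 9*e23 + 9/2*e123
second term: -3/4 + 6/5*e2 - 30*e3 - 15*e12 + 213/20*e13 + 9*e23 + 9/2*e123
Answer: 12/5


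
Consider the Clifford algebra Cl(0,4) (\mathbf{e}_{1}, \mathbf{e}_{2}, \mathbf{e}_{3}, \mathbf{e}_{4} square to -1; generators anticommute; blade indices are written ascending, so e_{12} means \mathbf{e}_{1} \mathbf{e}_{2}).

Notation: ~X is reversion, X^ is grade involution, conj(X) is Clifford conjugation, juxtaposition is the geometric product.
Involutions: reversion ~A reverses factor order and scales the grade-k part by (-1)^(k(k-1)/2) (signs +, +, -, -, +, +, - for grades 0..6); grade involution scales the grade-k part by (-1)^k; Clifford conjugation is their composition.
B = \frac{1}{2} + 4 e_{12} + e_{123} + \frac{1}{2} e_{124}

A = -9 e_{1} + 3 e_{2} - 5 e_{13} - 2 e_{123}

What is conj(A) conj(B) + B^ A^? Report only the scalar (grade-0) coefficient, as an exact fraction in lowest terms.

first term: -2 + \frac{33}{2} e_{1} + \frac{79}{2} e_{2} - 8 e_{3} - \frac{1}{2} e_{13} - \frac{3}{2} e_{14} + 11 e_{23} - \frac{9}{2} e_{24} + e_{34} - e_{123} - \frac{5}{2} e_{234}
second term: -2 + \frac{33}{2} e_{1} + \frac{79}{2} e_{2} - 8 e_{3} + \frac{1}{2} e_{13} + \frac{3}{2} e_{14} - 11 e_{23} + \frac{9}{2} e_{24} - e_{34} + e_{123} + \frac{5}{2} e_{234}
Answer: -4


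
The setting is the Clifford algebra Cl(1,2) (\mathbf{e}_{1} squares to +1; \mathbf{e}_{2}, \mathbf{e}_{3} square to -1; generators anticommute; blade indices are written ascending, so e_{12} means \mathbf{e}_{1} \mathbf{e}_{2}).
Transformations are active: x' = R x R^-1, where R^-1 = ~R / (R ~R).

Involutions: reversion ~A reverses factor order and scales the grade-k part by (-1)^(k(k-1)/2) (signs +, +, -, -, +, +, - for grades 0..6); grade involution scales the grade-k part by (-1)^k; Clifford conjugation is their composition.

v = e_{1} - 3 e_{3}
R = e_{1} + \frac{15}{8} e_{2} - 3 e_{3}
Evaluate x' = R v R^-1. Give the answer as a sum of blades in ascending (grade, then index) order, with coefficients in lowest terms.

~R = e_{1} + \frac{15}{8} e_{2} - 3 e_{3}, and R ~R = -\frac{737}{64}, so R^-1 = ~R / (-\frac{737}{64}).
R v = -8 - \frac{15}{8} e_{12} - \frac{45}{8} e_{23}
Answer: \frac{287}{737} e_{1} + \frac{1920}{737} e_{2} - \frac{861}{737} e_{3}
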